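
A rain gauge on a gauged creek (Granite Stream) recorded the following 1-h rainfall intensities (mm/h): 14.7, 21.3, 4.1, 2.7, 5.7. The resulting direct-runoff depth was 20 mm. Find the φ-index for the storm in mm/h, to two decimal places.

Only the 2 blocks with intensity above φ contribute runoff: 14.7, 21.3 mm/h.
Σ(I−φ)·Δt = d  ⇒  (14.7+21.3 − 2φ)·1 = 20
φ = (36.00 − 20/1) / 2 = 8.00 mm/h.

φ ≈ 8.00 mm/h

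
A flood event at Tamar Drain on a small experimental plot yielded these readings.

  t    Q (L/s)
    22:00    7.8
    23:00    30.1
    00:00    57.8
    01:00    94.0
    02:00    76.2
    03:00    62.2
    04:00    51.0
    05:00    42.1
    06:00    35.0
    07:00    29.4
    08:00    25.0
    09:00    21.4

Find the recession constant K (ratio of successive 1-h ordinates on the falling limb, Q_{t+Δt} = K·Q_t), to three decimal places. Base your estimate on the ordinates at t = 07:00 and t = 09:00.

K ≈ 0.853

Using the recession-limb readings at t = 07:00 and t = 09:00: Q falls from 29.4 to 21.4 L/s over 2 intervals.
K = (Q₂/Q₁)^(1/2) = (21.4/29.4)^(1/2) = 0.853.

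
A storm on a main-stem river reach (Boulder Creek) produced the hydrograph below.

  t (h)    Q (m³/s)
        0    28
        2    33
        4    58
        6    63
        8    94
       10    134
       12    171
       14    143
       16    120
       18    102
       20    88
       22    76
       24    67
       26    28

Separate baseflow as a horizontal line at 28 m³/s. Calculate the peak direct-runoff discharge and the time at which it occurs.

Subtracting baseflow gives direct-runoff ordinates: 0.0, 5.0, 30.0, 35.0, 66.0, 106.0, 143.0, 115.0, 92.0, 74.0, 60.0, 48.0, 39.0, 0.0 m³/s.
The maximum is 143.0 m³/s, occurring at the reading for t = 12 h.

Q_p = 143.0 m³/s at t = 12 h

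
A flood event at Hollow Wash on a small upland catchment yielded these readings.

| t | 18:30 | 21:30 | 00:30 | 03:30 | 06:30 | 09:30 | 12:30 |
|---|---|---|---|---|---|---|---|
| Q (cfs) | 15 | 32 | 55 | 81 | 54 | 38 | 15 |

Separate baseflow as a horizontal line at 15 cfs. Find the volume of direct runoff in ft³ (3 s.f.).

V ≈ 2.00 × 10^6 ft³

Direct-runoff ordinates (Q − Q_b): 0.0, 17.0, 40.0, 66.0, 39.0, 23.0, 0.0 cfs.
ΣQ_DR = 185.0 cfs.
With Δt = 3 h = 10800 s, V = ΣQ_DR · Δt = 185.0 × 10800 = 2.00 × 10^6 ft³.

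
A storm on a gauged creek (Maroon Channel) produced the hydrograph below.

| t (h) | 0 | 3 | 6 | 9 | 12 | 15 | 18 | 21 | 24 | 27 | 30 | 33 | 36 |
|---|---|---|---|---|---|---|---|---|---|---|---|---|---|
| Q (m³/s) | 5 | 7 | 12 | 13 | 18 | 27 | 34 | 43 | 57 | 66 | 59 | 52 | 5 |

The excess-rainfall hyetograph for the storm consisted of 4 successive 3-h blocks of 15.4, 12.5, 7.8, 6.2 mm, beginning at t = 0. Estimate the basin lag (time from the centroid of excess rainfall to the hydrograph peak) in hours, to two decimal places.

t_L ≈ 22.16 h

Centroid of excess rainfall: t_c = Σ P_i·t̄_i / ΣP_i = 4.8437 h (block centres at 1.5, 4.5, 7.5, 10.5 h).
Hydrograph peak occurs at t = 27 h, so basin lag t_L = 27 − 4.8437 = 22.16 h.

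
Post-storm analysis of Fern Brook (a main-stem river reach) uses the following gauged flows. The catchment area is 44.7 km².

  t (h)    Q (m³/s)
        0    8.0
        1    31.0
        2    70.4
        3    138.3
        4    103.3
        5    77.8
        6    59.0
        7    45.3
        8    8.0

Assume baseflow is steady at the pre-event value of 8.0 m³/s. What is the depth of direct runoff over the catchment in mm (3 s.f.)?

d ≈ 37.8 mm

Direct runoff: 0.0, 23.0, 62.4, 130.3, 95.3, 69.8, 51.0, 37.3, 0.0 m³/s; ΣQ_DR = 469.1 m³/s.
V = ΣQ_DR · Δt = 469.1 × 3600 s = 1.689 × 10^6 m³.
Over A = 44.7 km², depth = V / A = 37.8 mm.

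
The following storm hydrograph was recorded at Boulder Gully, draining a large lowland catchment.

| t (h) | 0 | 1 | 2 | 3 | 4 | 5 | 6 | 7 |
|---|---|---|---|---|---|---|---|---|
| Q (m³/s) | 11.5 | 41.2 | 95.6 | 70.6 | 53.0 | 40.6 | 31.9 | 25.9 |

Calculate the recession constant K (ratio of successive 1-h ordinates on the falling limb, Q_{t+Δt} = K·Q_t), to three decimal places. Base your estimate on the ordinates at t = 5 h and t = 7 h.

Using the recession-limb readings at t = 5 h and t = 7 h: Q falls from 40.6 to 25.9 m³/s over 2 intervals.
K = (Q₂/Q₁)^(1/2) = (25.9/40.6)^(1/2) = 0.799.

K ≈ 0.799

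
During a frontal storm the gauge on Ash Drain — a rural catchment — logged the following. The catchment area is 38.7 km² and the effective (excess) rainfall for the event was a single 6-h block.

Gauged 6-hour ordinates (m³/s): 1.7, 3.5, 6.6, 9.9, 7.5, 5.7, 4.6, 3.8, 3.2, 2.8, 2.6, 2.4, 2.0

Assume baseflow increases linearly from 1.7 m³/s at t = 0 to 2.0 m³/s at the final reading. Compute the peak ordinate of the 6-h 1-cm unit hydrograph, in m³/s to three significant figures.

Direct runoff: 0.00, 1.77, 4.85, 8.12, 5.70, 3.88, 2.75, 1.93, 1.30, 0.88, 0.65, 0.42, 0.00 m³/s; ΣQ_DR = 32.25 m³/s, peak = 8.12 m³/s.
Runoff depth d = ΣQ_DR·Δt / A = 32.25 × 21600 / (38.7 km²) = 18.00 mm.
The 1-cm UH is the DRH scaled by (10 mm)/d, so U_p = 8.12 × 10/18.00 = 4.51 m³/s.

U_p ≈ 4.51 m³/s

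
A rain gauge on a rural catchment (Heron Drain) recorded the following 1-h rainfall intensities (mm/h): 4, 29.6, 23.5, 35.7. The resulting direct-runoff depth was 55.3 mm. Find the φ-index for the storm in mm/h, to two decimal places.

φ ≈ 11.17 mm/h

Only the 3 blocks with intensity above φ contribute runoff: 29.6, 23.5, 35.7 mm/h.
Σ(I−φ)·Δt = d  ⇒  (29.6+23.5+35.7 − 3φ)·1 = 55.3
φ = (88.80 − 55.3/1) / 3 = 11.17 mm/h.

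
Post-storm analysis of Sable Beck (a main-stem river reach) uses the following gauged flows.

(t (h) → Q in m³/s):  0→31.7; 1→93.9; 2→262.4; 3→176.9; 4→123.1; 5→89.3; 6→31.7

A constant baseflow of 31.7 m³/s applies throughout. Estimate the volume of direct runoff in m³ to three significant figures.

Direct-runoff ordinates (Q − Q_b): 0.0, 62.2, 230.7, 145.2, 91.4, 57.6, 0.0 m³/s.
ΣQ_DR = 587.1 m³/s.
With Δt = 1 h = 3600 s, V = ΣQ_DR · Δt = 587.1 × 3600 = 2.11 × 10^6 m³.

V ≈ 2.11 × 10^6 m³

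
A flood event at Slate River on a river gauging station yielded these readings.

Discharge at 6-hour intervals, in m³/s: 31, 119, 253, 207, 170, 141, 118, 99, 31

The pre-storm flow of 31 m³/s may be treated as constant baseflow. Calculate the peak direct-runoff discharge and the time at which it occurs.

Subtracting baseflow gives direct-runoff ordinates: 0.0, 88.0, 222.0, 176.0, 139.0, 110.0, 87.0, 68.0, 0.0 m³/s.
The maximum is 222.0 m³/s, occurring at the reading for t = 12 h.

Q_p = 222.0 m³/s at t = 12 h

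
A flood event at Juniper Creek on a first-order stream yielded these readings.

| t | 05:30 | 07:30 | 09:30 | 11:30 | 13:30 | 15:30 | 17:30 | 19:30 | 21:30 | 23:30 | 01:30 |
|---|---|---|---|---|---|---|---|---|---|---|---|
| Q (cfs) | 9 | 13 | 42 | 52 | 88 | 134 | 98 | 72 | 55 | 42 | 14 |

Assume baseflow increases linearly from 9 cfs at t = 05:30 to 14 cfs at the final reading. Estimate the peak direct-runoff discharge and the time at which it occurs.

Subtracting baseflow gives direct-runoff ordinates: 0.00, 3.50, 32.00, 41.50, 77.00, 122.50, 86.00, 59.50, 42.00, 28.50, 0.00 cfs.
The maximum is 122.50 cfs, occurring at the reading for t = 15:30.

Q_p = 122.50 cfs at t = 15:30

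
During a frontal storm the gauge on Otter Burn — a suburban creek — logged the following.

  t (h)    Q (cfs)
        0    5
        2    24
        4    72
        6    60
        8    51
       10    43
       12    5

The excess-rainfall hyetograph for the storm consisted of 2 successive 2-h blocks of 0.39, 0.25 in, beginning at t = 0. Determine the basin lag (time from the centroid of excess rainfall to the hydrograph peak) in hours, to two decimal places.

Centroid of excess rainfall: t_c = Σ P_i·t̄_i / ΣP_i = 1.7813 h (block centres at 1, 3 h).
Hydrograph peak occurs at t = 4 h, so basin lag t_L = 4 − 1.7813 = 2.22 h.

t_L ≈ 2.22 h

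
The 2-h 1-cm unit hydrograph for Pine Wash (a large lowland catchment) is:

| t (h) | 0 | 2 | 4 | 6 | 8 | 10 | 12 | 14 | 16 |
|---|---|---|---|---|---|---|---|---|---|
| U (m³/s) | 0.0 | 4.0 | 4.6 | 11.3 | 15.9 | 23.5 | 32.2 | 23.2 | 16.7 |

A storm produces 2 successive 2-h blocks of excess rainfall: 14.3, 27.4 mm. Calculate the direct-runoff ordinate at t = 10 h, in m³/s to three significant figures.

Q ≈ 77.2 m³/s

By discrete convolution, Q_j = Σ (P_i / 10 mm) · U_{j−i}.
At t = 10 h (j=5): Q = (14.3/10)·23.5 + (27.4/10)·15.9 = 77.2 m³/s.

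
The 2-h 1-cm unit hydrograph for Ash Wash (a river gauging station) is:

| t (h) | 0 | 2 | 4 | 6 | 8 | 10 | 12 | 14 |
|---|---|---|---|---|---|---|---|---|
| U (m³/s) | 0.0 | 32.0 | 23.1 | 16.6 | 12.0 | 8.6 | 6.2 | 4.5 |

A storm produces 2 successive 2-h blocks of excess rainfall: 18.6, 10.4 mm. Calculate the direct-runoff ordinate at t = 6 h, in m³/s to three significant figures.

Q ≈ 54.9 m³/s

By discrete convolution, Q_j = Σ (P_i / 10 mm) · U_{j−i}.
At t = 6 h (j=3): Q = (18.6/10)·16.6 + (10.4/10)·23.1 = 54.9 m³/s.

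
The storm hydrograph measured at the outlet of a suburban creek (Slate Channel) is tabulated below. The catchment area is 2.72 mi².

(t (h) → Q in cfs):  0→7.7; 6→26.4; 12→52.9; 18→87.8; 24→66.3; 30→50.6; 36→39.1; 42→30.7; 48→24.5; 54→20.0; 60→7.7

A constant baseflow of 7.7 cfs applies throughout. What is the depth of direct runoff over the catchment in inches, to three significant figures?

Direct runoff: 0.0, 18.7, 45.2, 80.1, 58.6, 42.9, 31.4, 23.0, 16.8, 12.3, 0.0 cfs; ΣQ_DR = 329.0 cfs.
V = ΣQ_DR · Δt = 329.0 × 21600 s = 7.106 × 10^6 ft³.
Over A = 2.72 mi², depth = V / A = 1.12 in.

d ≈ 1.12 in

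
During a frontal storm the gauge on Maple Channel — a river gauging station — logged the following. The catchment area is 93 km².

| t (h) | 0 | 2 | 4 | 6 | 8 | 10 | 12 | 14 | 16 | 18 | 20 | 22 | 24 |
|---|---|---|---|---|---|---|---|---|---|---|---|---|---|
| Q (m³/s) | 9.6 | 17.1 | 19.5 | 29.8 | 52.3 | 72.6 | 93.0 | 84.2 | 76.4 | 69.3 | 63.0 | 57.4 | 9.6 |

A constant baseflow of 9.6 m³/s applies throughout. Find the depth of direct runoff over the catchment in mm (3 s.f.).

Direct runoff: 0.0, 7.5, 9.9, 20.2, 42.7, 63.0, 83.4, 74.6, 66.8, 59.7, 53.4, 47.8, 0.0 m³/s; ΣQ_DR = 529.0 m³/s.
V = ΣQ_DR · Δt = 529.0 × 7200 s = 3.809 × 10^6 m³.
Over A = 93 km², depth = V / A = 41.0 mm.

d ≈ 41.0 mm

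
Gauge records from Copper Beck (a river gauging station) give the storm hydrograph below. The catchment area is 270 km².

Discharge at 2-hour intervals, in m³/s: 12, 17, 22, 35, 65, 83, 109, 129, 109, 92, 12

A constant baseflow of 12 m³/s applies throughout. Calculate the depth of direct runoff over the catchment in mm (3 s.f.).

d ≈ 14.7 mm

Direct runoff: 0.0, 5.0, 10.0, 23.0, 53.0, 71.0, 97.0, 117.0, 97.0, 80.0, 0.0 m³/s; ΣQ_DR = 553.0 m³/s.
V = ΣQ_DR · Δt = 553.0 × 7200 s = 3.982 × 10^6 m³.
Over A = 270 km², depth = V / A = 14.7 mm.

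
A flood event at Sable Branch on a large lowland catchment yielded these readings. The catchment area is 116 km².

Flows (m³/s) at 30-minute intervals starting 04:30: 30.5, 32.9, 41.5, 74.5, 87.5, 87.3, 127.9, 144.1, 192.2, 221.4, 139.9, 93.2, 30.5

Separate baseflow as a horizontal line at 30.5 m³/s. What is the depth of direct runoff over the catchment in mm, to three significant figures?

Direct runoff: 0.0, 2.4, 11.0, 44.0, 57.0, 56.8, 97.4, 113.6, 161.7, 190.9, 109.4, 62.7, 0.0 m³/s; ΣQ_DR = 906.9 m³/s.
V = ΣQ_DR · Δt = 906.9 × 1800 s = 1.632 × 10^6 m³.
Over A = 116 km², depth = V / A = 14.1 mm.

d ≈ 14.1 mm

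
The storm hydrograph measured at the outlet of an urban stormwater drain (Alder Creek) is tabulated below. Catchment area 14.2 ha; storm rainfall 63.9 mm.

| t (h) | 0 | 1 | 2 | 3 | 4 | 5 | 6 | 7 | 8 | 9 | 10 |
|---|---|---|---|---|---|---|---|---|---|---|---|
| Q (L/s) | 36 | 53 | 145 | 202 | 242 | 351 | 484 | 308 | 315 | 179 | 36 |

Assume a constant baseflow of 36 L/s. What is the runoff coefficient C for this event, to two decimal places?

ΣQ_DR = 1955 L/s; V = ΣQ_DR·Δt = 7.038 × 10^6 L.
Runoff depth d = V / A = 49.56 mm.
C = d / P = 49.56 / 63.9 = 0.78.

C ≈ 0.78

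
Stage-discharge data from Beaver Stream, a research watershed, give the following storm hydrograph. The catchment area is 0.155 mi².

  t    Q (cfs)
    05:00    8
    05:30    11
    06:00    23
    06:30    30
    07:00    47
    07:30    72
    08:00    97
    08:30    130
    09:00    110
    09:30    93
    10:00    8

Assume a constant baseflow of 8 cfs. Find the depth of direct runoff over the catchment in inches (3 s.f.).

Direct runoff: 0.0, 3.0, 15.0, 22.0, 39.0, 64.0, 89.0, 122.0, 102.0, 85.0, 0.0 cfs; ΣQ_DR = 541.0 cfs.
V = ΣQ_DR · Δt = 541.0 × 1800 s = 9.738 × 10^5 ft³.
Over A = 0.155 mi², depth = V / A = 2.70 in.

d ≈ 2.70 in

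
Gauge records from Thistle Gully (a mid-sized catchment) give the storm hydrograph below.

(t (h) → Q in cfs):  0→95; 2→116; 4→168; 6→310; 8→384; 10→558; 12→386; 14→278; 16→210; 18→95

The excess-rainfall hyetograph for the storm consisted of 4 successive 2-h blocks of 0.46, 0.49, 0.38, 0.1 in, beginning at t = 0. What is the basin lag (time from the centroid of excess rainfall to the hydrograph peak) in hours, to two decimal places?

Centroid of excess rainfall: t_c = Σ P_i·t̄_i / ΣP_i = 3.1678 h (block centres at 1, 3, 5, 7 h).
Hydrograph peak occurs at t = 10 h, so basin lag t_L = 10 − 3.1678 = 6.83 h.

t_L ≈ 6.83 h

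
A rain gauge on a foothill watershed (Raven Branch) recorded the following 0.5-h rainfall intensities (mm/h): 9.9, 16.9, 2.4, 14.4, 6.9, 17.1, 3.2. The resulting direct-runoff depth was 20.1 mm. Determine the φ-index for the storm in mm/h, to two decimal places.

Only the 5 blocks with intensity above φ contribute runoff: 9.9, 16.9, 14.4, 6.9, 17.1 mm/h.
Σ(I−φ)·Δt = d  ⇒  (9.9+16.9+14.4+6.9+17.1 − 5φ)·0.5 = 20.1
φ = (65.20 − 20.1/0.5) / 5 = 5.00 mm/h.

φ ≈ 5.00 mm/h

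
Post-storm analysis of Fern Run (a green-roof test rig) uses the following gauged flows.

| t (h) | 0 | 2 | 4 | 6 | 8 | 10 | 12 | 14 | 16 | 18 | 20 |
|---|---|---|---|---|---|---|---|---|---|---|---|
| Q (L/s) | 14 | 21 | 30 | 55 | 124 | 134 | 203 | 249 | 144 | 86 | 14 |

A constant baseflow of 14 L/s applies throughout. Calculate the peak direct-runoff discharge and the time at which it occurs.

Q_p = 235.0 L/s at t = 14 h

Subtracting baseflow gives direct-runoff ordinates: 0.0, 7.0, 16.0, 41.0, 110.0, 120.0, 189.0, 235.0, 130.0, 72.0, 0.0 L/s.
The maximum is 235.0 L/s, occurring at the reading for t = 14 h.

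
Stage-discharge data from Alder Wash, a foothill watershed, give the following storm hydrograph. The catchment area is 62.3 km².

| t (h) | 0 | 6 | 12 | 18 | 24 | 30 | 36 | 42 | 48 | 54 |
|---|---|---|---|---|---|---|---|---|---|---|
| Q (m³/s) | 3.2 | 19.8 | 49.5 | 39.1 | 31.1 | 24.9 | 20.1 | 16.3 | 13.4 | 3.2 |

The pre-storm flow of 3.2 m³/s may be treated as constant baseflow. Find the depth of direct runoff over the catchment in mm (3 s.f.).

Direct runoff: 0.0, 16.6, 46.3, 35.9, 27.9, 21.7, 16.9, 13.1, 10.2, 0.0 m³/s; ΣQ_DR = 188.6 m³/s.
V = ΣQ_DR · Δt = 188.6 × 21600 s = 4.074 × 10^6 m³.
Over A = 62.3 km², depth = V / A = 65.4 mm.

d ≈ 65.4 mm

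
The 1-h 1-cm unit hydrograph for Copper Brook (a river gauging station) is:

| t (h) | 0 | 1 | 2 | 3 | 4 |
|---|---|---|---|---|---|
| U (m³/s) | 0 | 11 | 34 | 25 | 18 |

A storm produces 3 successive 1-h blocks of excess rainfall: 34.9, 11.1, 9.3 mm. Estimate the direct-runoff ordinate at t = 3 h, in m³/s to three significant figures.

By discrete convolution, Q_j = Σ (P_i / 10 mm) · U_{j−i}.
At t = 3 h (j=3): Q = (34.9/10)·25 + (11.1/10)·34 + (9.3/10)·11 = 135 m³/s.

Q ≈ 135 m³/s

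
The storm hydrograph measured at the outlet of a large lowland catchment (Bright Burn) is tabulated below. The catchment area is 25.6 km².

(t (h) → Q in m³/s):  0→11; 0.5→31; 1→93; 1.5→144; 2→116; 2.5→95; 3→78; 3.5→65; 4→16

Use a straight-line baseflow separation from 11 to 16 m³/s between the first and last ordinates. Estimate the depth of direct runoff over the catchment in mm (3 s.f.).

d ≈ 37.1 mm

Direct runoff: 0.00, 19.38, 80.75, 131.12, 102.50, 80.88, 63.25, 49.62, 0.00 m³/s; ΣQ_DR = 527.5 m³/s.
V = ΣQ_DR · Δt = 527.5 × 1800 s = 9.495 × 10^5 m³.
Over A = 25.6 km², depth = V / A = 37.1 mm.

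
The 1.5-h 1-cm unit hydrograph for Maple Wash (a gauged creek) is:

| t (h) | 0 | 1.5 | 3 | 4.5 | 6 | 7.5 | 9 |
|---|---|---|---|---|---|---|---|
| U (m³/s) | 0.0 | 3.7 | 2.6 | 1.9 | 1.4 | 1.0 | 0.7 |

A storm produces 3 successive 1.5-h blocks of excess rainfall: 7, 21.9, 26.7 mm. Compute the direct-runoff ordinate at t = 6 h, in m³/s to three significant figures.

By discrete convolution, Q_j = Σ (P_i / 10 mm) · U_{j−i}.
At t = 6 h (j=4): Q = (7/10)·1.4 + (21.9/10)·1.9 + (26.7/10)·2.6 = 12.1 m³/s.

Q ≈ 12.1 m³/s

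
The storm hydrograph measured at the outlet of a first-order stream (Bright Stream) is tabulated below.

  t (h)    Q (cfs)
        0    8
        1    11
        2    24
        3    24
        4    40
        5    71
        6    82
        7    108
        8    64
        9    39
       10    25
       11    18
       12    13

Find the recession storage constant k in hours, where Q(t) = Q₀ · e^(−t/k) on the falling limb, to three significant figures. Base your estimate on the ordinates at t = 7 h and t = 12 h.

On the falling limb, Q drops from 108 to 13 cfs between t = 7 h and t = 12 h (Δt = 5 h).
k = −Δt / ln(Q₂/Q₁) = −5 / ln(13/108) = 2.36 h.

k ≈ 2.36 h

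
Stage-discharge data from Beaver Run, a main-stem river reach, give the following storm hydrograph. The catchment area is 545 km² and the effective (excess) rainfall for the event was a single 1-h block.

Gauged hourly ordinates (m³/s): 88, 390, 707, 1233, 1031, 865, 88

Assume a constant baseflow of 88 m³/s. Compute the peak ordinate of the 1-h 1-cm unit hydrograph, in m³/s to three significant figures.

Direct runoff: 0.0, 302.0, 619.0, 1145.0, 943.0, 777.0, 0.0 m³/s; ΣQ_DR = 3786 m³/s, peak = 1145.0 m³/s.
Runoff depth d = ΣQ_DR·Δt / A = 3786 × 3600 / (545 km²) = 25.01 mm.
The 1-cm UH is the DRH scaled by (10 mm)/d, so U_p = 1145.0 × 10/25.01 = 458 m³/s.

U_p ≈ 458 m³/s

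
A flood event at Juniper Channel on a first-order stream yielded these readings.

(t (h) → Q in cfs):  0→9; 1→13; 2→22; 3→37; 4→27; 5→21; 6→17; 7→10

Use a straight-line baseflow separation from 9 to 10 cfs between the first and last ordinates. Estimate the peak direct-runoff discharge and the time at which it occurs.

Subtracting baseflow gives direct-runoff ordinates: 0.00, 3.86, 12.71, 27.57, 17.43, 11.29, 7.14, 0.00 cfs.
The maximum is 27.57 cfs, occurring at the reading for t = 3 h.

Q_p = 27.57 cfs at t = 3 h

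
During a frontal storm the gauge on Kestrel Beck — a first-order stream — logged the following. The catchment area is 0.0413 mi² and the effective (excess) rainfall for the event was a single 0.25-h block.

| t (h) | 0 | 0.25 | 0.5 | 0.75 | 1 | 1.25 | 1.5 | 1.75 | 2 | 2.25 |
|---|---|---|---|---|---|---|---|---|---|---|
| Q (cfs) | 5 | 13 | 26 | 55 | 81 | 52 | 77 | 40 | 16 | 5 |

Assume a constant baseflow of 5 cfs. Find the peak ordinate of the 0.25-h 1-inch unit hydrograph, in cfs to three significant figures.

Direct runoff: 0.0, 8.0, 21.0, 50.0, 76.0, 47.0, 72.0, 35.0, 11.0, 0.0 cfs; ΣQ_DR = 320.0 cfs, peak = 76.0 cfs.
Runoff depth d = ΣQ_DR·Δt / A = 320.0 × 900 / (0.0413 mi²) = 3.002 in.
The 1-inch UH is the DRH scaled by (1 in)/d, so U_p = 76.0 × 1/3.002 = 25.3 cfs.

U_p ≈ 25.3 cfs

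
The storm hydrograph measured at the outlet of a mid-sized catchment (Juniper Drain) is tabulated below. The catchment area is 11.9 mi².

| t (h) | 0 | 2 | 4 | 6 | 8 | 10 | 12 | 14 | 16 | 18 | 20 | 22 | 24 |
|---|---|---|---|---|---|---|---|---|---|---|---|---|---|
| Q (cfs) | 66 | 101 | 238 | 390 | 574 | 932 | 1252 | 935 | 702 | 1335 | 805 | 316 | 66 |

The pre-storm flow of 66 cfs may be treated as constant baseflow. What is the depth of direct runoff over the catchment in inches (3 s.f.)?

Direct runoff: 0.0, 35.0, 172.0, 324.0, 508.0, 866.0, 1186.0, 869.0, 636.0, 1269.0, 739.0, 250.0, 0.0 cfs; ΣQ_DR = 6854 cfs.
V = ΣQ_DR · Δt = 6854 × 7200 s = 4.935 × 10^7 ft³.
Over A = 11.9 mi², depth = V / A = 1.79 in.

d ≈ 1.79 in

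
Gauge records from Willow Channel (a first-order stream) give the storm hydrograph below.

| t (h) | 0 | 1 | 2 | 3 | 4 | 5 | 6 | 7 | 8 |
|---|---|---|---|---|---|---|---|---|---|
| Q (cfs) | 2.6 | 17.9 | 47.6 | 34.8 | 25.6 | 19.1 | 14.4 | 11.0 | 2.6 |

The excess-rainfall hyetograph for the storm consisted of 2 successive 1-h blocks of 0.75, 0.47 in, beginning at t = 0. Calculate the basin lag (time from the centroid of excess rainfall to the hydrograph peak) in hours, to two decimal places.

Centroid of excess rainfall: t_c = Σ P_i·t̄_i / ΣP_i = 0.8852 h (block centres at 0.5, 1.5 h).
Hydrograph peak occurs at t = 2 h, so basin lag t_L = 2 − 0.8852 = 1.11 h.

t_L ≈ 1.11 h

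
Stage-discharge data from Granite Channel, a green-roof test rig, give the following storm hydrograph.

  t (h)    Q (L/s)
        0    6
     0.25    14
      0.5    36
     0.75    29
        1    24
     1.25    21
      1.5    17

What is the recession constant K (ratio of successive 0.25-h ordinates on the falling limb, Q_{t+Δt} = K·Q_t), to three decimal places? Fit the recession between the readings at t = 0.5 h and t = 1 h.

Using the recession-limb readings at t = 0.5 h and t = 1 h: Q falls from 36 to 24 L/s over 2 intervals.
K = (Q₂/Q₁)^(1/2) = (24/36)^(1/2) = 0.816.

K ≈ 0.816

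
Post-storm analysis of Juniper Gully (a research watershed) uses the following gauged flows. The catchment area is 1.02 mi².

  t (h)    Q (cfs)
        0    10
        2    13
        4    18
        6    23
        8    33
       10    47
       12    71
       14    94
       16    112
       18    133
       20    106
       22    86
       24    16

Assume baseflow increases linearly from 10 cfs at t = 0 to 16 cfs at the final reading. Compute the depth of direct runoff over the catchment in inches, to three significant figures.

d ≈ 1.80 in

Direct runoff: 0.00, 2.50, 7.00, 11.50, 21.00, 34.50, 58.00, 80.50, 98.00, 118.50, 91.00, 70.50, 0.00 cfs; ΣQ_DR = 593.0 cfs.
V = ΣQ_DR · Δt = 593.0 × 7200 s = 4.270 × 10^6 ft³.
Over A = 1.02 mi², depth = V / A = 1.80 in.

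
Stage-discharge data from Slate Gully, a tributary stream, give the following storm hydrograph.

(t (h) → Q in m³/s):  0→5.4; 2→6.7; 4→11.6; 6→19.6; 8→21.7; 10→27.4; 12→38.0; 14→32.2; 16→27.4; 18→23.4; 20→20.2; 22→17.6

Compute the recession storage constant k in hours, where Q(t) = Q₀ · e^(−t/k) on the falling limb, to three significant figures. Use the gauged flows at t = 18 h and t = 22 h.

On the falling limb, Q drops from 23.4 to 17.6 m³/s between t = 18 h and t = 22 h (Δt = 4 h).
k = −Δt / ln(Q₂/Q₁) = −4 / ln(17.6/23.4) = 14.0 h.

k ≈ 14.0 h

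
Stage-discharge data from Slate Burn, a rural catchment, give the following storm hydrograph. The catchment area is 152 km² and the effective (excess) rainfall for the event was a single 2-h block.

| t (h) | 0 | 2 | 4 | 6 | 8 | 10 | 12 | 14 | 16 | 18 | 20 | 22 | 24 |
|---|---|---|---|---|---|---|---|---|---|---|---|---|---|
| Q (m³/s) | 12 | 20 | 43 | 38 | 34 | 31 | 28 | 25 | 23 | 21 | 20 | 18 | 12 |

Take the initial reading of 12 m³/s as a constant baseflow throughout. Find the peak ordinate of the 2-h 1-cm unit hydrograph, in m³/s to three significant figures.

U_p ≈ 38.7 m³/s

Direct runoff: 0.0, 8.0, 31.0, 26.0, 22.0, 19.0, 16.0, 13.0, 11.0, 9.0, 8.0, 6.0, 0.0 m³/s; ΣQ_DR = 169.0 m³/s, peak = 31.0 m³/s.
Runoff depth d = ΣQ_DR·Δt / A = 169.0 × 7200 / (152 km²) = 8.005 mm.
The 1-cm UH is the DRH scaled by (10 mm)/d, so U_p = 31.0 × 10/8.005 = 38.7 m³/s.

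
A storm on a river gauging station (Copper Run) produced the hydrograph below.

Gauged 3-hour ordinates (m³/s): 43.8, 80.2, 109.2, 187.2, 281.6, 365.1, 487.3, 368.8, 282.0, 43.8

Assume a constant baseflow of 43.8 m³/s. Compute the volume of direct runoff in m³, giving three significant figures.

V ≈ 1.96 × 10^7 m³

Direct-runoff ordinates (Q − Q_b): 0.0, 36.4, 65.4, 143.4, 237.8, 321.3, 443.5, 325.0, 238.2, 0.0 m³/s.
ΣQ_DR = 1811 m³/s.
With Δt = 3 h = 10800 s, V = ΣQ_DR · Δt = 1811 × 10800 = 1.96 × 10^7 m³.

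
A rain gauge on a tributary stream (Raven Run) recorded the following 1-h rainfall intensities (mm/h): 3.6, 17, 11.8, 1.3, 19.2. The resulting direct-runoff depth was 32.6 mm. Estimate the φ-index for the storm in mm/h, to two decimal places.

Only the 3 blocks with intensity above φ contribute runoff: 17, 11.8, 19.2 mm/h.
Σ(I−φ)·Δt = d  ⇒  (17+11.8+19.2 − 3φ)·1 = 32.6
φ = (48.00 − 32.6/1) / 3 = 5.13 mm/h.

φ ≈ 5.13 mm/h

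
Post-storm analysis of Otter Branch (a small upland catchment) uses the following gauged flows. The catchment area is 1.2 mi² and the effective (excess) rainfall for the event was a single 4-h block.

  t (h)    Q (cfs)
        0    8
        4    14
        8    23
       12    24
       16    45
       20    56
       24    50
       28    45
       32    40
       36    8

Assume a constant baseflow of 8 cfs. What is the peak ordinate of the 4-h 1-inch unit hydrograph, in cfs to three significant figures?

Direct runoff: 0.0, 6.0, 15.0, 16.0, 37.0, 48.0, 42.0, 37.0, 32.0, 0.0 cfs; ΣQ_DR = 233.0 cfs, peak = 48.0 cfs.
Runoff depth d = ΣQ_DR·Δt / A = 233.0 × 14400 / (1.2 mi²) = 1.204 in.
The 1-inch UH is the DRH scaled by (1 in)/d, so U_p = 48.0 × 1/1.204 = 39.9 cfs.

U_p ≈ 39.9 cfs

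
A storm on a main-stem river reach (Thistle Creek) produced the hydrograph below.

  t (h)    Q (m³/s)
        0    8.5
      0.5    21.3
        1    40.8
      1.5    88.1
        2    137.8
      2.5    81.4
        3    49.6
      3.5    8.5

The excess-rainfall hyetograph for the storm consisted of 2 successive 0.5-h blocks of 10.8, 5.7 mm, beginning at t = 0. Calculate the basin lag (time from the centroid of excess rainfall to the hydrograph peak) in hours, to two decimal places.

t_L ≈ 1.58 h

Centroid of excess rainfall: t_c = Σ P_i·t̄_i / ΣP_i = 0.4227 h (block centres at 0.25, 0.75 h).
Hydrograph peak occurs at t = 2 h, so basin lag t_L = 2 − 0.4227 = 1.58 h.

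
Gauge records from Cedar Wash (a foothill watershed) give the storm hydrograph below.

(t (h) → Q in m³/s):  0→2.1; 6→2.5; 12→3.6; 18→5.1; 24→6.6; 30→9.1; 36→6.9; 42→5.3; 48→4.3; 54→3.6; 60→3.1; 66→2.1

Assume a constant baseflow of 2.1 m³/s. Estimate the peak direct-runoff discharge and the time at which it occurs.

Q_p = 7.0 m³/s at t = 30 h

Subtracting baseflow gives direct-runoff ordinates: 0.0, 0.4, 1.5, 3.0, 4.5, 7.0, 4.8, 3.2, 2.2, 1.5, 1.0, 0.0 m³/s.
The maximum is 7.0 m³/s, occurring at the reading for t = 30 h.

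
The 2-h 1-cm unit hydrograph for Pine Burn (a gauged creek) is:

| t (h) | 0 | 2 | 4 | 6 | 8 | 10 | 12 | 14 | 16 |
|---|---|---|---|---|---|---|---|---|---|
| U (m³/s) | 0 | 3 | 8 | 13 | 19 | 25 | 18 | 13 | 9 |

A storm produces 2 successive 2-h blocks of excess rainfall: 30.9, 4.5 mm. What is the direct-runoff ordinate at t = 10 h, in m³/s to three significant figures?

Q ≈ 85.8 m³/s

By discrete convolution, Q_j = Σ (P_i / 10 mm) · U_{j−i}.
At t = 10 h (j=5): Q = (30.9/10)·25 + (4.5/10)·19 = 85.8 m³/s.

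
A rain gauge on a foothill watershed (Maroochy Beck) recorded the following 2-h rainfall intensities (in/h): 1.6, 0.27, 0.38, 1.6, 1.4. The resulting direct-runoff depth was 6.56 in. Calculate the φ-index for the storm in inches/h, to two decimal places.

Only the 3 blocks with intensity above φ contribute runoff: 1.6, 1.6, 1.4 in/h.
Σ(I−φ)·Δt = d  ⇒  (1.6+1.6+1.4 − 3φ)·2 = 6.56
φ = (4.600 − 6.56/2) / 3 = 0.44 in/h.

φ ≈ 0.44 in/h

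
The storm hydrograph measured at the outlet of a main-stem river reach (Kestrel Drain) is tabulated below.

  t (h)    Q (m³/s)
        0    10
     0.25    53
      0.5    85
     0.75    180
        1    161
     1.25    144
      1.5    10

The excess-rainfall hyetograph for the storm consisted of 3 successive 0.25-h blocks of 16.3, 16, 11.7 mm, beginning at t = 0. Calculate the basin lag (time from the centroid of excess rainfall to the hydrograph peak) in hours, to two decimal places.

t_L ≈ 0.40 h

Centroid of excess rainfall: t_c = Σ P_i·t̄_i / ΣP_i = 0.3489 h (block centres at 0.125, 0.375, 0.625 h).
Hydrograph peak occurs at t = 0.75 h, so basin lag t_L = 0.75 − 0.3489 = 0.40 h.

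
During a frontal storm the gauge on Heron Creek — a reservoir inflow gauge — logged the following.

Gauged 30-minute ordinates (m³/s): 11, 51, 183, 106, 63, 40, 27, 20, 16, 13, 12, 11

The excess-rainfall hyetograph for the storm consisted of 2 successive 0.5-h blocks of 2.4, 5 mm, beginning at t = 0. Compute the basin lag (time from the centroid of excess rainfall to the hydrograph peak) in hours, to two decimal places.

t_L ≈ 0.41 h

Centroid of excess rainfall: t_c = Σ P_i·t̄_i / ΣP_i = 0.5878 h (block centres at 0.25, 0.75 h).
Hydrograph peak occurs at t = 1 h, so basin lag t_L = 1 − 0.5878 = 0.41 h.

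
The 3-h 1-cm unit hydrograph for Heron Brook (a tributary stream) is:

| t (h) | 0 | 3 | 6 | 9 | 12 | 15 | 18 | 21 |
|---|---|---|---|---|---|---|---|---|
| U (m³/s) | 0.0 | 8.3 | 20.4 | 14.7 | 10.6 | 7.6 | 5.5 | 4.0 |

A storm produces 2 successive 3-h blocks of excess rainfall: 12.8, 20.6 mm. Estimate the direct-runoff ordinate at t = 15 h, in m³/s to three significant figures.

By discrete convolution, Q_j = Σ (P_i / 10 mm) · U_{j−i}.
At t = 15 h (j=5): Q = (12.8/10)·7.6 + (20.6/10)·10.6 = 31.6 m³/s.

Q ≈ 31.6 m³/s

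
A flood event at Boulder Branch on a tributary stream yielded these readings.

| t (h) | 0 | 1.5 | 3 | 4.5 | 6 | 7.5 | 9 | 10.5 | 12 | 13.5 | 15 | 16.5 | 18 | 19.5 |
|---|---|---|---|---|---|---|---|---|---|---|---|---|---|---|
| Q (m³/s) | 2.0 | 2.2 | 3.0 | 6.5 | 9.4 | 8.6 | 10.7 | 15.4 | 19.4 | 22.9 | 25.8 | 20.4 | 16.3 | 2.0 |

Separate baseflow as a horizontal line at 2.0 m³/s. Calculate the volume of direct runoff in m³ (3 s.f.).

V ≈ 7.38 × 10^5 m³

Direct-runoff ordinates (Q − Q_b): 0.0, 0.2, 1.0, 4.5, 7.4, 6.6, 8.7, 13.4, 17.4, 20.9, 23.8, 18.4, 14.3, 0.0 m³/s.
ΣQ_DR = 136.6 m³/s.
With Δt = 1.5 h = 5400 s, V = ΣQ_DR · Δt = 136.6 × 5400 = 7.38 × 10^5 m³.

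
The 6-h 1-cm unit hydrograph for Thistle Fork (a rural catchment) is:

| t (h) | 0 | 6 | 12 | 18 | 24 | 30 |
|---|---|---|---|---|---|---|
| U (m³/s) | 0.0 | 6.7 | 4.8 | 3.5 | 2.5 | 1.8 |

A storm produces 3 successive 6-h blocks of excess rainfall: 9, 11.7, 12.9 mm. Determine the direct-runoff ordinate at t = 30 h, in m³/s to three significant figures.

Q ≈ 9.06 m³/s

By discrete convolution, Q_j = Σ (P_i / 10 mm) · U_{j−i}.
At t = 30 h (j=5): Q = (9/10)·1.8 + (11.7/10)·2.5 + (12.9/10)·3.5 = 9.06 m³/s.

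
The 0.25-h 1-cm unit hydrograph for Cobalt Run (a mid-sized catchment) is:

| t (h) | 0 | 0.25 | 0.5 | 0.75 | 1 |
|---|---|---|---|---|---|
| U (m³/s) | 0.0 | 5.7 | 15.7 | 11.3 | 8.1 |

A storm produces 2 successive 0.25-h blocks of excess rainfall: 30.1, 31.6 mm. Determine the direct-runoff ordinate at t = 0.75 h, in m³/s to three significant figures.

By discrete convolution, Q_j = Σ (P_i / 10 mm) · U_{j−i}.
At t = 0.75 h (j=3): Q = (30.1/10)·11.3 + (31.6/10)·15.7 = 83.6 m³/s.

Q ≈ 83.6 m³/s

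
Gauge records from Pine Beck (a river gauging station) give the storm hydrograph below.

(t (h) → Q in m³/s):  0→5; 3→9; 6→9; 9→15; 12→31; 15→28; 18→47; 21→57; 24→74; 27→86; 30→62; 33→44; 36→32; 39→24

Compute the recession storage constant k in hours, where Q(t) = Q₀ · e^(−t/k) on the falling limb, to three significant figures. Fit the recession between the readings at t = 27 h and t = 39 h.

On the falling limb, Q drops from 86 to 24 m³/s between t = 27 h and t = 39 h (Δt = 12 h).
k = −Δt / ln(Q₂/Q₁) = −12 / ln(24/86) = 9.40 h.

k ≈ 9.40 h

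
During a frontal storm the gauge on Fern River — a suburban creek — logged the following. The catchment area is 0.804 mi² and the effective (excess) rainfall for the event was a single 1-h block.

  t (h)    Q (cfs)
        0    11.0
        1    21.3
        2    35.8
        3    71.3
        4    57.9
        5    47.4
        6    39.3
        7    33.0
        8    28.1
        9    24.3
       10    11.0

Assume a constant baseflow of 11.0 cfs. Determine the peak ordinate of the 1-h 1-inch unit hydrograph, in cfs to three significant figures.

Direct runoff: 0.0, 10.3, 24.8, 60.3, 46.9, 36.4, 28.3, 22.0, 17.1, 13.3, 0.0 cfs; ΣQ_DR = 259.4 cfs, peak = 60.3 cfs.
Runoff depth d = ΣQ_DR·Δt / A = 259.4 × 3600 / (0.804 mi²) = 0.5000 in.
The 1-inch UH is the DRH scaled by (1 in)/d, so U_p = 60.3 × 1/0.5000 = 121 cfs.

U_p ≈ 121 cfs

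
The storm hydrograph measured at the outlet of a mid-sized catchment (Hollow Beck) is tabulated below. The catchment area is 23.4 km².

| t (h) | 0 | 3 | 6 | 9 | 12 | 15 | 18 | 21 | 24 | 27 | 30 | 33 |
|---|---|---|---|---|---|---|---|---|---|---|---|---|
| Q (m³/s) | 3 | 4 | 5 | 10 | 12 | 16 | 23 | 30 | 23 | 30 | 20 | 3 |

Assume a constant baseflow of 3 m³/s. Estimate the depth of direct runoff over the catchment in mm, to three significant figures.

Direct runoff: 0.0, 1.0, 2.0, 7.0, 9.0, 13.0, 20.0, 27.0, 20.0, 27.0, 17.0, 0.0 m³/s; ΣQ_DR = 143.0 m³/s.
V = ΣQ_DR · Δt = 143.0 × 10800 s = 1.544 × 10^6 m³.
Over A = 23.4 km², depth = V / A = 66.0 mm.

d ≈ 66.0 mm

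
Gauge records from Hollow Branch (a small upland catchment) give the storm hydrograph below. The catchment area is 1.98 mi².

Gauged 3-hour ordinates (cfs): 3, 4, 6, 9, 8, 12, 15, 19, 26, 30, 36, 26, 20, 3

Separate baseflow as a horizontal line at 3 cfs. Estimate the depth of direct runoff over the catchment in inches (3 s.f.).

Direct runoff: 0.0, 1.0, 3.0, 6.0, 5.0, 9.0, 12.0, 16.0, 23.0, 27.0, 33.0, 23.0, 17.0, 0.0 cfs; ΣQ_DR = 175.0 cfs.
V = ΣQ_DR · Δt = 175.0 × 10800 s = 1.890 × 10^6 ft³.
Over A = 1.98 mi², depth = V / A = 0.411 in.

d ≈ 0.411 in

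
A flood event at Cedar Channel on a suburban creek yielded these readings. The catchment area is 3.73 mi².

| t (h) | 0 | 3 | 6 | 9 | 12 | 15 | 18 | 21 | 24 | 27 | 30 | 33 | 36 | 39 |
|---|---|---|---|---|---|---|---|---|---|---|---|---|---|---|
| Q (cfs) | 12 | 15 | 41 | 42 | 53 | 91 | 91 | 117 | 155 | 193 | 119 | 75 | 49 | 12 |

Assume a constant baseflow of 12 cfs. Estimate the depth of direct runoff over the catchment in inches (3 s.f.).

Direct runoff: 0.0, 3.0, 29.0, 30.0, 41.0, 79.0, 79.0, 105.0, 143.0, 181.0, 107.0, 63.0, 37.0, 0.0 cfs; ΣQ_DR = 897.0 cfs.
V = ΣQ_DR · Δt = 897.0 × 10800 s = 9.688 × 10^6 ft³.
Over A = 3.73 mi², depth = V / A = 1.12 in.

d ≈ 1.12 in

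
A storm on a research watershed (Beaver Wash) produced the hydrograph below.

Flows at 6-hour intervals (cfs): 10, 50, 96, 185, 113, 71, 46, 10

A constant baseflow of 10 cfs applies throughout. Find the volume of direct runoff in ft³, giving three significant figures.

V ≈ 1.08 × 10^7 ft³

Direct-runoff ordinates (Q − Q_b): 0.0, 40.0, 86.0, 175.0, 103.0, 61.0, 36.0, 0.0 cfs.
ΣQ_DR = 501.0 cfs.
With Δt = 6 h = 21600 s, V = ΣQ_DR · Δt = 501.0 × 21600 = 1.08 × 10^7 ft³.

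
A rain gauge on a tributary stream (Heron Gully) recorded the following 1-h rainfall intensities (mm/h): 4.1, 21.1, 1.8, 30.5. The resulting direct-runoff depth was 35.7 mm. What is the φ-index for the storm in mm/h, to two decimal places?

Only the 2 blocks with intensity above φ contribute runoff: 21.1, 30.5 mm/h.
Σ(I−φ)·Δt = d  ⇒  (21.1+30.5 − 2φ)·1 = 35.7
φ = (51.60 − 35.7/1) / 2 = 7.95 mm/h.

φ ≈ 7.95 mm/h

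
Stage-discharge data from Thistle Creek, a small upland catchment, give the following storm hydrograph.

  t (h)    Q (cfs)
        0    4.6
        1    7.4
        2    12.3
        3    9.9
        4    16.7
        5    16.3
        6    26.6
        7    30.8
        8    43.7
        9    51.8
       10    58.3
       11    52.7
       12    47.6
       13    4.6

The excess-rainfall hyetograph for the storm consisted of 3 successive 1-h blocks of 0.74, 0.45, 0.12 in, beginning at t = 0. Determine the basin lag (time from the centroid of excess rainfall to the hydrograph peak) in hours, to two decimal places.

t_L ≈ 8.97 h

Centroid of excess rainfall: t_c = Σ P_i·t̄_i / ΣP_i = 1.0267 h (block centres at 0.5, 1.5, 2.5 h).
Hydrograph peak occurs at t = 10 h, so basin lag t_L = 10 − 1.0267 = 8.97 h.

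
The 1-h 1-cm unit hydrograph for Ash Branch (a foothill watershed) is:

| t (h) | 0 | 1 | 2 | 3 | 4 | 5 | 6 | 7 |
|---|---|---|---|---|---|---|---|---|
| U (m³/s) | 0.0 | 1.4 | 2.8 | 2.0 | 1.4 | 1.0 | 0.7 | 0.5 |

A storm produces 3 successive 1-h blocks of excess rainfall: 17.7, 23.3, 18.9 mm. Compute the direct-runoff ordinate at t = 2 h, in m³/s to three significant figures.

By discrete convolution, Q_j = Σ (P_i / 10 mm) · U_{j−i}.
At t = 2 h (j=2): Q = (17.7/10)·2.8 + (23.3/10)·1.4 + (18.9/10)·0.0 = 8.22 m³/s.

Q ≈ 8.22 m³/s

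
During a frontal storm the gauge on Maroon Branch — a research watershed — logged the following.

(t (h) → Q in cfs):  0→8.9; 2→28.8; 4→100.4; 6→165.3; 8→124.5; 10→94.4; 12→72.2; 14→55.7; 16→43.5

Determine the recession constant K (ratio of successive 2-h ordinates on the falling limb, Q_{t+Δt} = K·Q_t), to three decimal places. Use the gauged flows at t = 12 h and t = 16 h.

Using the recession-limb readings at t = 12 h and t = 16 h: Q falls from 72.2 to 43.5 cfs over 2 intervals.
K = (Q₂/Q₁)^(1/2) = (43.5/72.2)^(1/2) = 0.776.

K ≈ 0.776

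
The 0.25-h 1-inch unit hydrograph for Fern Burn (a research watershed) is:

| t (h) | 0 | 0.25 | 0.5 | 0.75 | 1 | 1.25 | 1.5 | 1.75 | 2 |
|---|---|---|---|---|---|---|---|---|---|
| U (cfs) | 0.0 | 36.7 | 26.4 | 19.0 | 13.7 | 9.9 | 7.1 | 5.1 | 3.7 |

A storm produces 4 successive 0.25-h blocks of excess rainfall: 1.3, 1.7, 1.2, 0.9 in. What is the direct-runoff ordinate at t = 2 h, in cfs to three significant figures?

By discrete convolution, Q_j = Σ (P_i / 1 in) · U_{j−i}.
At t = 2 h (j=8): Q = (1.3/1)·3.7 + (1.7/1)·5.1 + (1.2/1)·7.1 + (0.9/1)·9.9 = 30.9 cfs.

Q ≈ 30.9 cfs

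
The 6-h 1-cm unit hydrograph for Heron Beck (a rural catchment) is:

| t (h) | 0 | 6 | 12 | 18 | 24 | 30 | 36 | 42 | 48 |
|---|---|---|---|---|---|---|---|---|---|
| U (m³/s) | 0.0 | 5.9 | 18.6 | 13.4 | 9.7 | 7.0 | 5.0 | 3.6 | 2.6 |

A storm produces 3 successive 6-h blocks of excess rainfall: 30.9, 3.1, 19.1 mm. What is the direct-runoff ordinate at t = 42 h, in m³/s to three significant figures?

Q ≈ 26.0 m³/s

By discrete convolution, Q_j = Σ (P_i / 10 mm) · U_{j−i}.
At t = 42 h (j=7): Q = (30.9/10)·3.6 + (3.1/10)·5.0 + (19.1/10)·7.0 = 26.0 m³/s.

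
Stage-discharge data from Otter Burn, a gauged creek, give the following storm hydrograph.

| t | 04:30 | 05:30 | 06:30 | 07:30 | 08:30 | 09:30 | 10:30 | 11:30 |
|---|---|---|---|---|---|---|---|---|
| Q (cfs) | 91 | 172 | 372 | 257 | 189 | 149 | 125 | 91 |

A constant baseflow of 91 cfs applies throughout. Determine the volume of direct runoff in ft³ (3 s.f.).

Direct-runoff ordinates (Q − Q_b): 0.0, 81.0, 281.0, 166.0, 98.0, 58.0, 34.0, 0.0 cfs.
ΣQ_DR = 718.0 cfs.
With Δt = 1 h = 3600 s, V = ΣQ_DR · Δt = 718.0 × 3600 = 2.58 × 10^6 ft³.

V ≈ 2.58 × 10^6 ft³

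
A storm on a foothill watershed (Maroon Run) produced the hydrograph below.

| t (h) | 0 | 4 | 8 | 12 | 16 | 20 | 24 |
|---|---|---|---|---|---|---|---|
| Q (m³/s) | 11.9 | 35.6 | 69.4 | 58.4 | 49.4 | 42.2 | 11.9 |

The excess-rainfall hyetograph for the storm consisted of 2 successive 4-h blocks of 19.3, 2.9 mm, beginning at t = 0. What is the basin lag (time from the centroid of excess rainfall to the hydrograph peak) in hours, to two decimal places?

Centroid of excess rainfall: t_c = Σ P_i·t̄_i / ΣP_i = 2.5225 h (block centres at 2, 6 h).
Hydrograph peak occurs at t = 8 h, so basin lag t_L = 8 − 2.5225 = 5.48 h.

t_L ≈ 5.48 h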